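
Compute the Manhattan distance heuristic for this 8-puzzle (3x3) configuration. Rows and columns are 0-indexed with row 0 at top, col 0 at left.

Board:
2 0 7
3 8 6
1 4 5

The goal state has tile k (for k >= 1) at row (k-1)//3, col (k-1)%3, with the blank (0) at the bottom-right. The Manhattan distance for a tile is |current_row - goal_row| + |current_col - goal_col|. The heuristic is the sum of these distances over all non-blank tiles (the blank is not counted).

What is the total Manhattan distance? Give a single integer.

Answer: 15

Derivation:
Tile 2: at (0,0), goal (0,1), distance |0-0|+|0-1| = 1
Tile 7: at (0,2), goal (2,0), distance |0-2|+|2-0| = 4
Tile 3: at (1,0), goal (0,2), distance |1-0|+|0-2| = 3
Tile 8: at (1,1), goal (2,1), distance |1-2|+|1-1| = 1
Tile 6: at (1,2), goal (1,2), distance |1-1|+|2-2| = 0
Tile 1: at (2,0), goal (0,0), distance |2-0|+|0-0| = 2
Tile 4: at (2,1), goal (1,0), distance |2-1|+|1-0| = 2
Tile 5: at (2,2), goal (1,1), distance |2-1|+|2-1| = 2
Sum: 1 + 4 + 3 + 1 + 0 + 2 + 2 + 2 = 15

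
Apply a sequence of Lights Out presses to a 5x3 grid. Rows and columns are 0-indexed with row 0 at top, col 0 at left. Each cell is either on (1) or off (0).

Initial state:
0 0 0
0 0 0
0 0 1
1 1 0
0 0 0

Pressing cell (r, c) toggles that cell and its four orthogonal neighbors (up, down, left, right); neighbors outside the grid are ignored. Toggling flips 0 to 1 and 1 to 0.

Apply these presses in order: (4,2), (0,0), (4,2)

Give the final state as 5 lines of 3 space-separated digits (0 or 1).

After press 1 at (4,2):
0 0 0
0 0 0
0 0 1
1 1 1
0 1 1

After press 2 at (0,0):
1 1 0
1 0 0
0 0 1
1 1 1
0 1 1

After press 3 at (4,2):
1 1 0
1 0 0
0 0 1
1 1 0
0 0 0

Answer: 1 1 0
1 0 0
0 0 1
1 1 0
0 0 0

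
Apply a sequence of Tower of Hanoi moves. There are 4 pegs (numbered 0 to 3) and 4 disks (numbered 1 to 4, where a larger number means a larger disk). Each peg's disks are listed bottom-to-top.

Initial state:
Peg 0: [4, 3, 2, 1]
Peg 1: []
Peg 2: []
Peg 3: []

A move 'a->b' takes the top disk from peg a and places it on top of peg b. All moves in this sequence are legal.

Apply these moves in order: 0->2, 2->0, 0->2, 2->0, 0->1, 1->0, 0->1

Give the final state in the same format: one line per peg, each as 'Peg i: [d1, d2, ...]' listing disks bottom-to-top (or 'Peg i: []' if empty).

Answer: Peg 0: [4, 3, 2]
Peg 1: [1]
Peg 2: []
Peg 3: []

Derivation:
After move 1 (0->2):
Peg 0: [4, 3, 2]
Peg 1: []
Peg 2: [1]
Peg 3: []

After move 2 (2->0):
Peg 0: [4, 3, 2, 1]
Peg 1: []
Peg 2: []
Peg 3: []

After move 3 (0->2):
Peg 0: [4, 3, 2]
Peg 1: []
Peg 2: [1]
Peg 3: []

After move 4 (2->0):
Peg 0: [4, 3, 2, 1]
Peg 1: []
Peg 2: []
Peg 3: []

After move 5 (0->1):
Peg 0: [4, 3, 2]
Peg 1: [1]
Peg 2: []
Peg 3: []

After move 6 (1->0):
Peg 0: [4, 3, 2, 1]
Peg 1: []
Peg 2: []
Peg 3: []

After move 7 (0->1):
Peg 0: [4, 3, 2]
Peg 1: [1]
Peg 2: []
Peg 3: []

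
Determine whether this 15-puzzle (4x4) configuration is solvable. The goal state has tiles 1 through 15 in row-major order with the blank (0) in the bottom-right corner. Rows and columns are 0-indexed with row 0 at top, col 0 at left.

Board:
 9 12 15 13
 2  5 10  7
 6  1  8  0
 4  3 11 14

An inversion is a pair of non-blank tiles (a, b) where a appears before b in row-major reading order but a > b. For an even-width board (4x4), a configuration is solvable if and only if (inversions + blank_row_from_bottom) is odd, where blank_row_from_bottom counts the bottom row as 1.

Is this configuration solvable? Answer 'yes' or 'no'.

Inversions: 60
Blank is in row 2 (0-indexed from top), which is row 2 counting from the bottom (bottom = 1).
60 + 2 = 62, which is even, so the puzzle is not solvable.

Answer: no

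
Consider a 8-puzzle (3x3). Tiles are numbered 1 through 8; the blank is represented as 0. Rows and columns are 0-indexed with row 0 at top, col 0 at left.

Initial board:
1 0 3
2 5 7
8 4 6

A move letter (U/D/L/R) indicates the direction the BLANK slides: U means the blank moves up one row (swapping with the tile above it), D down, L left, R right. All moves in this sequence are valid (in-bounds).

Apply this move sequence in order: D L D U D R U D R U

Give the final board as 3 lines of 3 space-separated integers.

Answer: 1 5 3
8 2 0
4 6 7

Derivation:
After move 1 (D):
1 5 3
2 0 7
8 4 6

After move 2 (L):
1 5 3
0 2 7
8 4 6

After move 3 (D):
1 5 3
8 2 7
0 4 6

After move 4 (U):
1 5 3
0 2 7
8 4 6

After move 5 (D):
1 5 3
8 2 7
0 4 6

After move 6 (R):
1 5 3
8 2 7
4 0 6

After move 7 (U):
1 5 3
8 0 7
4 2 6

After move 8 (D):
1 5 3
8 2 7
4 0 6

After move 9 (R):
1 5 3
8 2 7
4 6 0

After move 10 (U):
1 5 3
8 2 0
4 6 7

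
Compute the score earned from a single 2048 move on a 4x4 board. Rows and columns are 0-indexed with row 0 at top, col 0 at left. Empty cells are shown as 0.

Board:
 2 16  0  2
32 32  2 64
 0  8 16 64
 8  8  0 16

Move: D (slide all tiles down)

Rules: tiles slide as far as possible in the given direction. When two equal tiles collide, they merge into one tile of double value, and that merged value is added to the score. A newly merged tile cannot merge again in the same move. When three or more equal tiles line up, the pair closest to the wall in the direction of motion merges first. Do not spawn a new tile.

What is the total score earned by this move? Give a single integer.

Slide down:
col 0: [2, 32, 0, 8] -> [0, 2, 32, 8]  score +0 (running 0)
col 1: [16, 32, 8, 8] -> [0, 16, 32, 16]  score +16 (running 16)
col 2: [0, 2, 16, 0] -> [0, 0, 2, 16]  score +0 (running 16)
col 3: [2, 64, 64, 16] -> [0, 2, 128, 16]  score +128 (running 144)
Board after move:
  0   0   0   0
  2  16   0   2
 32  32   2 128
  8  16  16  16

Answer: 144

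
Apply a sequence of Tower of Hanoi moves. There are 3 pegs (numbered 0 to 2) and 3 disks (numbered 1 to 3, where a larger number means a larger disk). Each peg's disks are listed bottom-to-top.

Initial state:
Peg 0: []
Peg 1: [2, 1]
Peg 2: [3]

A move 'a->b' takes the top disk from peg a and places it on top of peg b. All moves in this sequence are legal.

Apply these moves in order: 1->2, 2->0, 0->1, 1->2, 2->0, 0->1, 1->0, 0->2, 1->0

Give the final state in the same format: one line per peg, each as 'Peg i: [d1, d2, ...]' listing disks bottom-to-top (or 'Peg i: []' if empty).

Answer: Peg 0: [2]
Peg 1: []
Peg 2: [3, 1]

Derivation:
After move 1 (1->2):
Peg 0: []
Peg 1: [2]
Peg 2: [3, 1]

After move 2 (2->0):
Peg 0: [1]
Peg 1: [2]
Peg 2: [3]

After move 3 (0->1):
Peg 0: []
Peg 1: [2, 1]
Peg 2: [3]

After move 4 (1->2):
Peg 0: []
Peg 1: [2]
Peg 2: [3, 1]

After move 5 (2->0):
Peg 0: [1]
Peg 1: [2]
Peg 2: [3]

After move 6 (0->1):
Peg 0: []
Peg 1: [2, 1]
Peg 2: [3]

After move 7 (1->0):
Peg 0: [1]
Peg 1: [2]
Peg 2: [3]

After move 8 (0->2):
Peg 0: []
Peg 1: [2]
Peg 2: [3, 1]

After move 9 (1->0):
Peg 0: [2]
Peg 1: []
Peg 2: [3, 1]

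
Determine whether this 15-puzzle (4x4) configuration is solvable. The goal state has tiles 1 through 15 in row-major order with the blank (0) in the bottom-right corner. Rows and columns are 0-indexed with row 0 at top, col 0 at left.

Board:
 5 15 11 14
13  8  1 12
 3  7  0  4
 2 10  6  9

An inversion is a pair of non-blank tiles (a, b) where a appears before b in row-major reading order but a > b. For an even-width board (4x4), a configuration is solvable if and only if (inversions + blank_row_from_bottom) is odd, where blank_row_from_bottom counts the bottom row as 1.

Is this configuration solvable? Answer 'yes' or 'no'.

Inversions: 67
Blank is in row 2 (0-indexed from top), which is row 2 counting from the bottom (bottom = 1).
67 + 2 = 69, which is odd, so the puzzle is solvable.

Answer: yes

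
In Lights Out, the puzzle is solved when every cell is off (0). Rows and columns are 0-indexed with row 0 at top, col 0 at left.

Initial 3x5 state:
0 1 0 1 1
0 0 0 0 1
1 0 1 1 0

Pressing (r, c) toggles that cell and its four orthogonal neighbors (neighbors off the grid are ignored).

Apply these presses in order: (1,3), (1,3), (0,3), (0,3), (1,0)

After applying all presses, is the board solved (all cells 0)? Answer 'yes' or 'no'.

After press 1 at (1,3):
0 1 0 0 1
0 0 1 1 0
1 0 1 0 0

After press 2 at (1,3):
0 1 0 1 1
0 0 0 0 1
1 0 1 1 0

After press 3 at (0,3):
0 1 1 0 0
0 0 0 1 1
1 0 1 1 0

After press 4 at (0,3):
0 1 0 1 1
0 0 0 0 1
1 0 1 1 0

After press 5 at (1,0):
1 1 0 1 1
1 1 0 0 1
0 0 1 1 0

Lights still on: 9

Answer: no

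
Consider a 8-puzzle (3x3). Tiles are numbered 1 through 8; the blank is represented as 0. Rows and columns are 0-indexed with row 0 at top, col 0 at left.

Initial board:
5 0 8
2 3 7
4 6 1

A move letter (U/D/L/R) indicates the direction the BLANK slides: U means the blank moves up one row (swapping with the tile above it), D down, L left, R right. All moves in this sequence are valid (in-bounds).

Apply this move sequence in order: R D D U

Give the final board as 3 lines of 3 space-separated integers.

Answer: 5 8 7
2 3 0
4 6 1

Derivation:
After move 1 (R):
5 8 0
2 3 7
4 6 1

After move 2 (D):
5 8 7
2 3 0
4 6 1

After move 3 (D):
5 8 7
2 3 1
4 6 0

After move 4 (U):
5 8 7
2 3 0
4 6 1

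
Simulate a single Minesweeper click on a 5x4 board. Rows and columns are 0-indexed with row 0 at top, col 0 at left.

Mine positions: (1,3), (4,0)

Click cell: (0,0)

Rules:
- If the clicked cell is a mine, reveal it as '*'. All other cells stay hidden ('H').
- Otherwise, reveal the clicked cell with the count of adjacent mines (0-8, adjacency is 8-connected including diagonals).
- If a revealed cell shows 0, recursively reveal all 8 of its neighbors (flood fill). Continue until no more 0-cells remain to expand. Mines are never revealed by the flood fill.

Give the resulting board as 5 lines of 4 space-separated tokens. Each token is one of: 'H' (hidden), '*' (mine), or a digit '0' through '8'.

0 0 1 H
0 0 1 H
0 0 1 1
1 1 0 0
H 1 0 0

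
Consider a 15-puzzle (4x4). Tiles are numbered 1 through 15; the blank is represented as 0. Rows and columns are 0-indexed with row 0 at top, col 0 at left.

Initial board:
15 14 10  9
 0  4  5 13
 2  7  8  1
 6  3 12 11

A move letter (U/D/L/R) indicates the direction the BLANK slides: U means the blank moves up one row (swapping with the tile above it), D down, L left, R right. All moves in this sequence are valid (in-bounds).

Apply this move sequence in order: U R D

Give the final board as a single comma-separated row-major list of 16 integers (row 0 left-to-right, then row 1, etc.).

Answer: 14, 4, 10, 9, 15, 0, 5, 13, 2, 7, 8, 1, 6, 3, 12, 11

Derivation:
After move 1 (U):
 0 14 10  9
15  4  5 13
 2  7  8  1
 6  3 12 11

After move 2 (R):
14  0 10  9
15  4  5 13
 2  7  8  1
 6  3 12 11

After move 3 (D):
14  4 10  9
15  0  5 13
 2  7  8  1
 6  3 12 11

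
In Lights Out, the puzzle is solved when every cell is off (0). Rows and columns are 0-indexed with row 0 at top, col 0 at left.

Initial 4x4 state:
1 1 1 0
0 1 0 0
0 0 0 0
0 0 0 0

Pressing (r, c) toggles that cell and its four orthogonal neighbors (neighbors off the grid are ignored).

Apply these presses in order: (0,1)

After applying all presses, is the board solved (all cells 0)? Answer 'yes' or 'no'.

After press 1 at (0,1):
0 0 0 0
0 0 0 0
0 0 0 0
0 0 0 0

Lights still on: 0

Answer: yes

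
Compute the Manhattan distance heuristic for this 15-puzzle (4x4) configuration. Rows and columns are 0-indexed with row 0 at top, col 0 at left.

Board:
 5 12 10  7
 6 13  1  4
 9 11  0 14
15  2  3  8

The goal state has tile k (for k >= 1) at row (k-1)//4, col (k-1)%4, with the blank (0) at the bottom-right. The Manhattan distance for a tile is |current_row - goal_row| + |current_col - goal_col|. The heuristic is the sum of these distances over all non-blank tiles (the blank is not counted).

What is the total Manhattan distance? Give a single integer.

Answer: 32

Derivation:
Tile 5: (0,0)->(1,0) = 1
Tile 12: (0,1)->(2,3) = 4
Tile 10: (0,2)->(2,1) = 3
Tile 7: (0,3)->(1,2) = 2
Tile 6: (1,0)->(1,1) = 1
Tile 13: (1,1)->(3,0) = 3
Tile 1: (1,2)->(0,0) = 3
Tile 4: (1,3)->(0,3) = 1
Tile 9: (2,0)->(2,0) = 0
Tile 11: (2,1)->(2,2) = 1
Tile 14: (2,3)->(3,1) = 3
Tile 15: (3,0)->(3,2) = 2
Tile 2: (3,1)->(0,1) = 3
Tile 3: (3,2)->(0,2) = 3
Tile 8: (3,3)->(1,3) = 2
Sum: 1 + 4 + 3 + 2 + 1 + 3 + 3 + 1 + 0 + 1 + 3 + 2 + 3 + 3 + 2 = 32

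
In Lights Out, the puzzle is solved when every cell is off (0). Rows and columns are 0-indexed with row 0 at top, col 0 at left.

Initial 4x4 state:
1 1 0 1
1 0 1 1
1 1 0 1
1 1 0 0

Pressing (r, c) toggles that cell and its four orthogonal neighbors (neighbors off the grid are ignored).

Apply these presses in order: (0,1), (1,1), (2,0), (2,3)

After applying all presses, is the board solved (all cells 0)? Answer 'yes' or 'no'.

After press 1 at (0,1):
0 0 1 1
1 1 1 1
1 1 0 1
1 1 0 0

After press 2 at (1,1):
0 1 1 1
0 0 0 1
1 0 0 1
1 1 0 0

After press 3 at (2,0):
0 1 1 1
1 0 0 1
0 1 0 1
0 1 0 0

After press 4 at (2,3):
0 1 1 1
1 0 0 0
0 1 1 0
0 1 0 1

Lights still on: 8

Answer: no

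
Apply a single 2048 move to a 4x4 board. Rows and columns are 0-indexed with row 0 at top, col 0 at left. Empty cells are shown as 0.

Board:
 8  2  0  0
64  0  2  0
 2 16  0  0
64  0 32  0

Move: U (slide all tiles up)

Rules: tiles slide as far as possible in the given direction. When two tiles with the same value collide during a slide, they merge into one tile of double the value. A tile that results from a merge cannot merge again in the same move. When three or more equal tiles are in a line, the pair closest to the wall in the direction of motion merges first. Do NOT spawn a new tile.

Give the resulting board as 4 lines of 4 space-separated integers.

Slide up:
col 0: [8, 64, 2, 64] -> [8, 64, 2, 64]
col 1: [2, 0, 16, 0] -> [2, 16, 0, 0]
col 2: [0, 2, 0, 32] -> [2, 32, 0, 0]
col 3: [0, 0, 0, 0] -> [0, 0, 0, 0]

Answer:  8  2  2  0
64 16 32  0
 2  0  0  0
64  0  0  0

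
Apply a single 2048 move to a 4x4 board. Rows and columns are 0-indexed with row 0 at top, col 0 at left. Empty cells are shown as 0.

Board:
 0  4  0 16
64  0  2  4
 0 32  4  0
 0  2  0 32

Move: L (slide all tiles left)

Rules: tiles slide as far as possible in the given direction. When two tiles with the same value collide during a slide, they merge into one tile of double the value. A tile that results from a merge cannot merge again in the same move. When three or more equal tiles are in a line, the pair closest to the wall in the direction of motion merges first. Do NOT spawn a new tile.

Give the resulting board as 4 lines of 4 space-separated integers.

Answer:  4 16  0  0
64  2  4  0
32  4  0  0
 2 32  0  0

Derivation:
Slide left:
row 0: [0, 4, 0, 16] -> [4, 16, 0, 0]
row 1: [64, 0, 2, 4] -> [64, 2, 4, 0]
row 2: [0, 32, 4, 0] -> [32, 4, 0, 0]
row 3: [0, 2, 0, 32] -> [2, 32, 0, 0]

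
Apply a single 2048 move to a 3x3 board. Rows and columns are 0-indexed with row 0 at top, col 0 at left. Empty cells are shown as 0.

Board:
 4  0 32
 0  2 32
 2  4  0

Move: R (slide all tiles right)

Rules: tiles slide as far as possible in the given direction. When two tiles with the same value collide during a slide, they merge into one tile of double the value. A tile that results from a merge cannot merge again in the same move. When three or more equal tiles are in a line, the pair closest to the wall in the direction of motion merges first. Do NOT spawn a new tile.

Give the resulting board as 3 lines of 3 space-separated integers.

Slide right:
row 0: [4, 0, 32] -> [0, 4, 32]
row 1: [0, 2, 32] -> [0, 2, 32]
row 2: [2, 4, 0] -> [0, 2, 4]

Answer:  0  4 32
 0  2 32
 0  2  4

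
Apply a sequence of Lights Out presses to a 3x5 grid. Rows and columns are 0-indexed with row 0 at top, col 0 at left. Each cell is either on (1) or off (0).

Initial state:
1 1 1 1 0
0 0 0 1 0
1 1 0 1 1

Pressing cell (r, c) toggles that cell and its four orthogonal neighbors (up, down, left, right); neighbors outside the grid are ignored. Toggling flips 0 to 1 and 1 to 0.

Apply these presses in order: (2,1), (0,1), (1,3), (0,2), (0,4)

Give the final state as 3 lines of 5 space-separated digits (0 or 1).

Answer: 0 1 1 0 1
0 0 0 0 0
0 0 1 0 1

Derivation:
After press 1 at (2,1):
1 1 1 1 0
0 1 0 1 0
0 0 1 1 1

After press 2 at (0,1):
0 0 0 1 0
0 0 0 1 0
0 0 1 1 1

After press 3 at (1,3):
0 0 0 0 0
0 0 1 0 1
0 0 1 0 1

After press 4 at (0,2):
0 1 1 1 0
0 0 0 0 1
0 0 1 0 1

After press 5 at (0,4):
0 1 1 0 1
0 0 0 0 0
0 0 1 0 1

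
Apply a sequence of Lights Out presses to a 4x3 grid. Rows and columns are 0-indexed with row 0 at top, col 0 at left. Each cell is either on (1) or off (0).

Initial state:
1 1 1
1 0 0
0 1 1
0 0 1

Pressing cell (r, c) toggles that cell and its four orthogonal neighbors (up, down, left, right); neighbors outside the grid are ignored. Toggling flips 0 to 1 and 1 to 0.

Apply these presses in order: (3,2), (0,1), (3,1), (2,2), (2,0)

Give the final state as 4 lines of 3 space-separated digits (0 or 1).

After press 1 at (3,2):
1 1 1
1 0 0
0 1 0
0 1 0

After press 2 at (0,1):
0 0 0
1 1 0
0 1 0
0 1 0

After press 3 at (3,1):
0 0 0
1 1 0
0 0 0
1 0 1

After press 4 at (2,2):
0 0 0
1 1 1
0 1 1
1 0 0

After press 5 at (2,0):
0 0 0
0 1 1
1 0 1
0 0 0

Answer: 0 0 0
0 1 1
1 0 1
0 0 0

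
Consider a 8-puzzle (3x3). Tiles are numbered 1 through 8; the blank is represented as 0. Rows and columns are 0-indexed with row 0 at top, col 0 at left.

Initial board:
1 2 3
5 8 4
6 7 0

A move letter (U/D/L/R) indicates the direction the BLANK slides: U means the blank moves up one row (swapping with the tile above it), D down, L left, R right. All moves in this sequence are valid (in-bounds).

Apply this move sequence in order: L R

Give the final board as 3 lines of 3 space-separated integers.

After move 1 (L):
1 2 3
5 8 4
6 0 7

After move 2 (R):
1 2 3
5 8 4
6 7 0

Answer: 1 2 3
5 8 4
6 7 0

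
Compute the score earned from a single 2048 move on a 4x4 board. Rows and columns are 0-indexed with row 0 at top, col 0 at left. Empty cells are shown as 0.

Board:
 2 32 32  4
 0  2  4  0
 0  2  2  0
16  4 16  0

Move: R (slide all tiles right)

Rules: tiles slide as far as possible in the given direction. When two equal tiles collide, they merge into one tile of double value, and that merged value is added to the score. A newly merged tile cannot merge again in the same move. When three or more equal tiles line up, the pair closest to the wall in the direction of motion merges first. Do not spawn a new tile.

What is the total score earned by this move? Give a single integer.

Answer: 68

Derivation:
Slide right:
row 0: [2, 32, 32, 4] -> [0, 2, 64, 4]  score +64 (running 64)
row 1: [0, 2, 4, 0] -> [0, 0, 2, 4]  score +0 (running 64)
row 2: [0, 2, 2, 0] -> [0, 0, 0, 4]  score +4 (running 68)
row 3: [16, 4, 16, 0] -> [0, 16, 4, 16]  score +0 (running 68)
Board after move:
 0  2 64  4
 0  0  2  4
 0  0  0  4
 0 16  4 16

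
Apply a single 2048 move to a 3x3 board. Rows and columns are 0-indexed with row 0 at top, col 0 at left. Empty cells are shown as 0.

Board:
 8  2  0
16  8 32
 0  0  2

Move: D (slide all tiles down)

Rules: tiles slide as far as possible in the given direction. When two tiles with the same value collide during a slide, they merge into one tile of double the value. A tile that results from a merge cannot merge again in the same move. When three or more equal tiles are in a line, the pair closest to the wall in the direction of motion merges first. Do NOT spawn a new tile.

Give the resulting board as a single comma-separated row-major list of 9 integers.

Answer: 0, 0, 0, 8, 2, 32, 16, 8, 2

Derivation:
Slide down:
col 0: [8, 16, 0] -> [0, 8, 16]
col 1: [2, 8, 0] -> [0, 2, 8]
col 2: [0, 32, 2] -> [0, 32, 2]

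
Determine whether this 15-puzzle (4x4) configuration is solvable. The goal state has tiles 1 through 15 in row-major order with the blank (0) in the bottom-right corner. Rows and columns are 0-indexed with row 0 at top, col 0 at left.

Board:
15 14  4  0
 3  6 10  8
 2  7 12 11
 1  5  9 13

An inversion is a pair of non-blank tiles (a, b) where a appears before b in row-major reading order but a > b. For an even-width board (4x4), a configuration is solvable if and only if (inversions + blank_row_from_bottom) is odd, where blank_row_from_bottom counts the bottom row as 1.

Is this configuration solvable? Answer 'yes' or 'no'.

Answer: yes

Derivation:
Inversions: 55
Blank is in row 0 (0-indexed from top), which is row 4 counting from the bottom (bottom = 1).
55 + 4 = 59, which is odd, so the puzzle is solvable.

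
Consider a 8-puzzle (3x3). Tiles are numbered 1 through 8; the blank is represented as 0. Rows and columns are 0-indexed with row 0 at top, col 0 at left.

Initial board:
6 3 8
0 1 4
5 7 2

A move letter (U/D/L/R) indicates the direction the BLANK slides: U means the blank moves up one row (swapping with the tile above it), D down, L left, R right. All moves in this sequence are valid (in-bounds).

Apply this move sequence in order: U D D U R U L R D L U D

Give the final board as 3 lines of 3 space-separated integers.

Answer: 6 3 8
0 1 4
5 7 2

Derivation:
After move 1 (U):
0 3 8
6 1 4
5 7 2

After move 2 (D):
6 3 8
0 1 4
5 7 2

After move 3 (D):
6 3 8
5 1 4
0 7 2

After move 4 (U):
6 3 8
0 1 4
5 7 2

After move 5 (R):
6 3 8
1 0 4
5 7 2

After move 6 (U):
6 0 8
1 3 4
5 7 2

After move 7 (L):
0 6 8
1 3 4
5 7 2

After move 8 (R):
6 0 8
1 3 4
5 7 2

After move 9 (D):
6 3 8
1 0 4
5 7 2

After move 10 (L):
6 3 8
0 1 4
5 7 2

After move 11 (U):
0 3 8
6 1 4
5 7 2

After move 12 (D):
6 3 8
0 1 4
5 7 2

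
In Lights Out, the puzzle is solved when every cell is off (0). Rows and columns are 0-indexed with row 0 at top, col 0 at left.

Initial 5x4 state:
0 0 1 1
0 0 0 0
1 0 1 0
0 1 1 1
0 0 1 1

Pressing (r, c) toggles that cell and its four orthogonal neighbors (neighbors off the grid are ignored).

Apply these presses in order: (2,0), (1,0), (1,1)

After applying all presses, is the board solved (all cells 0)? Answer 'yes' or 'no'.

Answer: no

Derivation:
After press 1 at (2,0):
0 0 1 1
1 0 0 0
0 1 1 0
1 1 1 1
0 0 1 1

After press 2 at (1,0):
1 0 1 1
0 1 0 0
1 1 1 0
1 1 1 1
0 0 1 1

After press 3 at (1,1):
1 1 1 1
1 0 1 0
1 0 1 0
1 1 1 1
0 0 1 1

Lights still on: 14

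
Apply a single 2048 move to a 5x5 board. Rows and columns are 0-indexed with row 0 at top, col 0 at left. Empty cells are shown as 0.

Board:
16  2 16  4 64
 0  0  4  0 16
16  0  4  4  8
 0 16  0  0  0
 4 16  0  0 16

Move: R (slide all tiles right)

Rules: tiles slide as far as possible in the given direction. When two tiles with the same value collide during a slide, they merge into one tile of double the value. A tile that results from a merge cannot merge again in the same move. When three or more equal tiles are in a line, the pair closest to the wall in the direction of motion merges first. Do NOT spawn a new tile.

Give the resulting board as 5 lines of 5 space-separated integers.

Answer: 16  2 16  4 64
 0  0  0  4 16
 0  0 16  8  8
 0  0  0  0 16
 0  0  0  4 32

Derivation:
Slide right:
row 0: [16, 2, 16, 4, 64] -> [16, 2, 16, 4, 64]
row 1: [0, 0, 4, 0, 16] -> [0, 0, 0, 4, 16]
row 2: [16, 0, 4, 4, 8] -> [0, 0, 16, 8, 8]
row 3: [0, 16, 0, 0, 0] -> [0, 0, 0, 0, 16]
row 4: [4, 16, 0, 0, 16] -> [0, 0, 0, 4, 32]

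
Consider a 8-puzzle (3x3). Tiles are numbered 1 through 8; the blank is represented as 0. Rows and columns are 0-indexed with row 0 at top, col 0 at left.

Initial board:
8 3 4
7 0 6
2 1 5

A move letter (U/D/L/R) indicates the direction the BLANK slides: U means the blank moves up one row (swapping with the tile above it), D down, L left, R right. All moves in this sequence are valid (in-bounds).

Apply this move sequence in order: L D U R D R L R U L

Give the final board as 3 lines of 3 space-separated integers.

Answer: 8 3 4
7 0 1
2 5 6

Derivation:
After move 1 (L):
8 3 4
0 7 6
2 1 5

After move 2 (D):
8 3 4
2 7 6
0 1 5

After move 3 (U):
8 3 4
0 7 6
2 1 5

After move 4 (R):
8 3 4
7 0 6
2 1 5

After move 5 (D):
8 3 4
7 1 6
2 0 5

After move 6 (R):
8 3 4
7 1 6
2 5 0

After move 7 (L):
8 3 4
7 1 6
2 0 5

After move 8 (R):
8 3 4
7 1 6
2 5 0

After move 9 (U):
8 3 4
7 1 0
2 5 6

After move 10 (L):
8 3 4
7 0 1
2 5 6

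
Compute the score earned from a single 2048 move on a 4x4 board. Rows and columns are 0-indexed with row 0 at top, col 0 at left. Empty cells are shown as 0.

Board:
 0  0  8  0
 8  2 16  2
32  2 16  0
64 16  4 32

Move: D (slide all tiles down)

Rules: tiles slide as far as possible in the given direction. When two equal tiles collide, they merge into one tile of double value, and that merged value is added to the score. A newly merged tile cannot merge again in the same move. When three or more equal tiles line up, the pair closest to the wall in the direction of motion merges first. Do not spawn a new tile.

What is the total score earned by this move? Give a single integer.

Slide down:
col 0: [0, 8, 32, 64] -> [0, 8, 32, 64]  score +0 (running 0)
col 1: [0, 2, 2, 16] -> [0, 0, 4, 16]  score +4 (running 4)
col 2: [8, 16, 16, 4] -> [0, 8, 32, 4]  score +32 (running 36)
col 3: [0, 2, 0, 32] -> [0, 0, 2, 32]  score +0 (running 36)
Board after move:
 0  0  0  0
 8  0  8  0
32  4 32  2
64 16  4 32

Answer: 36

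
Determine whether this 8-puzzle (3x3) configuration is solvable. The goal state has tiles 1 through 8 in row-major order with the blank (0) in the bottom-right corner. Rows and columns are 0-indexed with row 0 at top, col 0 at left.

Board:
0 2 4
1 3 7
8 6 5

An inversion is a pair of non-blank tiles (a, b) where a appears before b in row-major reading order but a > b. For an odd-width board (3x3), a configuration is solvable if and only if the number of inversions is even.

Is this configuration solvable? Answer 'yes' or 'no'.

Inversions (pairs i<j in row-major order where tile[i] > tile[j] > 0): 8
8 is even, so the puzzle is solvable.

Answer: yes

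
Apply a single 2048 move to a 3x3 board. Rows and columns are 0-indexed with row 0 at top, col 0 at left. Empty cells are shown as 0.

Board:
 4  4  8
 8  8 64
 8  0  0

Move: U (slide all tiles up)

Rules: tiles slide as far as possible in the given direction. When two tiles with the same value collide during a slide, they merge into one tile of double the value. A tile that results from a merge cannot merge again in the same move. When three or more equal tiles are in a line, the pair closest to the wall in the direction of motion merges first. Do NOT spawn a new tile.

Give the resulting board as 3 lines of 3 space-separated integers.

Answer:  4  4  8
16  8 64
 0  0  0

Derivation:
Slide up:
col 0: [4, 8, 8] -> [4, 16, 0]
col 1: [4, 8, 0] -> [4, 8, 0]
col 2: [8, 64, 0] -> [8, 64, 0]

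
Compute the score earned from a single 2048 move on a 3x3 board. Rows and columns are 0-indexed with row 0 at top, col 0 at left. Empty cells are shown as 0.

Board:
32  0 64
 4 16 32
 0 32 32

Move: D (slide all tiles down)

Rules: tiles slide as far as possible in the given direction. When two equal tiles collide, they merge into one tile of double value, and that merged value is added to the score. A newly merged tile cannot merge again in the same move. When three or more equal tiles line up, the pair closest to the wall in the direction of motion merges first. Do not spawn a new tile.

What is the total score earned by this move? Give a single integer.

Answer: 64

Derivation:
Slide down:
col 0: [32, 4, 0] -> [0, 32, 4]  score +0 (running 0)
col 1: [0, 16, 32] -> [0, 16, 32]  score +0 (running 0)
col 2: [64, 32, 32] -> [0, 64, 64]  score +64 (running 64)
Board after move:
 0  0  0
32 16 64
 4 32 64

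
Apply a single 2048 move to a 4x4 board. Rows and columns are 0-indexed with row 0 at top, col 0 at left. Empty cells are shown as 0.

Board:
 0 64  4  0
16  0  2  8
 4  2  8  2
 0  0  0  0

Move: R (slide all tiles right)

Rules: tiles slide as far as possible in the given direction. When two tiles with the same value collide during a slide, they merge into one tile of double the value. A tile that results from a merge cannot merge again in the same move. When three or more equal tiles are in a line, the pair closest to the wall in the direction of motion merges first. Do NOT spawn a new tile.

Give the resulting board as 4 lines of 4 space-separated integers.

Answer:  0  0 64  4
 0 16  2  8
 4  2  8  2
 0  0  0  0

Derivation:
Slide right:
row 0: [0, 64, 4, 0] -> [0, 0, 64, 4]
row 1: [16, 0, 2, 8] -> [0, 16, 2, 8]
row 2: [4, 2, 8, 2] -> [4, 2, 8, 2]
row 3: [0, 0, 0, 0] -> [0, 0, 0, 0]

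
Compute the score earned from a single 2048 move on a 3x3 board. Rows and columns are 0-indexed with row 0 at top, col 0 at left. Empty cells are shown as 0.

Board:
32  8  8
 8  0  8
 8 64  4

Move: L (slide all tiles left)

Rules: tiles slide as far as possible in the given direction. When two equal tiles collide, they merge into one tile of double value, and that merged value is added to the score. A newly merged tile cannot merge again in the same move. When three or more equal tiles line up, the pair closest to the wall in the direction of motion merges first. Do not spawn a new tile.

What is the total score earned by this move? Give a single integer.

Slide left:
row 0: [32, 8, 8] -> [32, 16, 0]  score +16 (running 16)
row 1: [8, 0, 8] -> [16, 0, 0]  score +16 (running 32)
row 2: [8, 64, 4] -> [8, 64, 4]  score +0 (running 32)
Board after move:
32 16  0
16  0  0
 8 64  4

Answer: 32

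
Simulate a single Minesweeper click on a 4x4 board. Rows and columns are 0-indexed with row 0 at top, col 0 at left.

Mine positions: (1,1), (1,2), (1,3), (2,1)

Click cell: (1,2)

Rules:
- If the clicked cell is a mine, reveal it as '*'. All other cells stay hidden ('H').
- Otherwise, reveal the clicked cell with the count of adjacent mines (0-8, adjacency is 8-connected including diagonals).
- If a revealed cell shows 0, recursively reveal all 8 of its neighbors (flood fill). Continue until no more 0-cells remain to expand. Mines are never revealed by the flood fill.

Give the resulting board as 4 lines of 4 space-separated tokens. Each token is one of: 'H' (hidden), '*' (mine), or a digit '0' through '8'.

H H H H
H H * H
H H H H
H H H H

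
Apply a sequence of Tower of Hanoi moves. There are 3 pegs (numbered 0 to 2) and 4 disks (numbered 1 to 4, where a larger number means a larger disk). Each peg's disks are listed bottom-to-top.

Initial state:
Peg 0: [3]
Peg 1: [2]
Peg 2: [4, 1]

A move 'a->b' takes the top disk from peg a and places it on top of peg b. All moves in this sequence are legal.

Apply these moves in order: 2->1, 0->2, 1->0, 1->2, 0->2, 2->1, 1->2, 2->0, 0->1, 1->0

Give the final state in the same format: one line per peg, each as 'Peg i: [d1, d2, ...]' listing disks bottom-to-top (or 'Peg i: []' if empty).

After move 1 (2->1):
Peg 0: [3]
Peg 1: [2, 1]
Peg 2: [4]

After move 2 (0->2):
Peg 0: []
Peg 1: [2, 1]
Peg 2: [4, 3]

After move 3 (1->0):
Peg 0: [1]
Peg 1: [2]
Peg 2: [4, 3]

After move 4 (1->2):
Peg 0: [1]
Peg 1: []
Peg 2: [4, 3, 2]

After move 5 (0->2):
Peg 0: []
Peg 1: []
Peg 2: [4, 3, 2, 1]

After move 6 (2->1):
Peg 0: []
Peg 1: [1]
Peg 2: [4, 3, 2]

After move 7 (1->2):
Peg 0: []
Peg 1: []
Peg 2: [4, 3, 2, 1]

After move 8 (2->0):
Peg 0: [1]
Peg 1: []
Peg 2: [4, 3, 2]

After move 9 (0->1):
Peg 0: []
Peg 1: [1]
Peg 2: [4, 3, 2]

After move 10 (1->0):
Peg 0: [1]
Peg 1: []
Peg 2: [4, 3, 2]

Answer: Peg 0: [1]
Peg 1: []
Peg 2: [4, 3, 2]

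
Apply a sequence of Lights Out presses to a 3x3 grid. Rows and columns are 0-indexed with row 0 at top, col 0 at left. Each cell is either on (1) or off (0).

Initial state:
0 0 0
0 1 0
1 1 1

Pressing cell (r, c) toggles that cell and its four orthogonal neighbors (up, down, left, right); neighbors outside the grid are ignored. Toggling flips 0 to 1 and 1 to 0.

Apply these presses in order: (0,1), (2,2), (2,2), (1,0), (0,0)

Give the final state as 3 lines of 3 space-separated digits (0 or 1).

Answer: 1 0 1
0 1 0
0 1 1

Derivation:
After press 1 at (0,1):
1 1 1
0 0 0
1 1 1

After press 2 at (2,2):
1 1 1
0 0 1
1 0 0

After press 3 at (2,2):
1 1 1
0 0 0
1 1 1

After press 4 at (1,0):
0 1 1
1 1 0
0 1 1

After press 5 at (0,0):
1 0 1
0 1 0
0 1 1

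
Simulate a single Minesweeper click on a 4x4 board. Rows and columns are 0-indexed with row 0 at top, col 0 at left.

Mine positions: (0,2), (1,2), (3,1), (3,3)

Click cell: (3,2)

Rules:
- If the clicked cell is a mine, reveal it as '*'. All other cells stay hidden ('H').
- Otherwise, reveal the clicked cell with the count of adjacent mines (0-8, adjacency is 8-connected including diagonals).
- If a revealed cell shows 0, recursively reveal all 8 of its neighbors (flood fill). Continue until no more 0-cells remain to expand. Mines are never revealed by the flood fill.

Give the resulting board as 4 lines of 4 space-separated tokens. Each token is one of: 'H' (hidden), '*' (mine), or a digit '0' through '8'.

H H H H
H H H H
H H H H
H H 2 H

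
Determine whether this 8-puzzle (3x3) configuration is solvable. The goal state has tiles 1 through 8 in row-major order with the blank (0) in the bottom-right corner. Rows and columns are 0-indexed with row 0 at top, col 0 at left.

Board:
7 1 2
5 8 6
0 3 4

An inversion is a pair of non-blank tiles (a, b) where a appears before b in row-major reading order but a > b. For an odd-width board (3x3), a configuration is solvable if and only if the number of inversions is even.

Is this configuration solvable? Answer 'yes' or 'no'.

Answer: no

Derivation:
Inversions (pairs i<j in row-major order where tile[i] > tile[j] > 0): 13
13 is odd, so the puzzle is not solvable.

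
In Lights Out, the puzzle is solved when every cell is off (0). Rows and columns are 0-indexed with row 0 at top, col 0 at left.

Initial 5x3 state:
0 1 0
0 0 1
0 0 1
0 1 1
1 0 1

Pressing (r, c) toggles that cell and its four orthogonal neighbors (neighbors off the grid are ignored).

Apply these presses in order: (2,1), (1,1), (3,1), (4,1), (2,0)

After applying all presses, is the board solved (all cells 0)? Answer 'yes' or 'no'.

After press 1 at (2,1):
0 1 0
0 1 1
1 1 0
0 0 1
1 0 1

After press 2 at (1,1):
0 0 0
1 0 0
1 0 0
0 0 1
1 0 1

After press 3 at (3,1):
0 0 0
1 0 0
1 1 0
1 1 0
1 1 1

After press 4 at (4,1):
0 0 0
1 0 0
1 1 0
1 0 0
0 0 0

After press 5 at (2,0):
0 0 0
0 0 0
0 0 0
0 0 0
0 0 0

Lights still on: 0

Answer: yes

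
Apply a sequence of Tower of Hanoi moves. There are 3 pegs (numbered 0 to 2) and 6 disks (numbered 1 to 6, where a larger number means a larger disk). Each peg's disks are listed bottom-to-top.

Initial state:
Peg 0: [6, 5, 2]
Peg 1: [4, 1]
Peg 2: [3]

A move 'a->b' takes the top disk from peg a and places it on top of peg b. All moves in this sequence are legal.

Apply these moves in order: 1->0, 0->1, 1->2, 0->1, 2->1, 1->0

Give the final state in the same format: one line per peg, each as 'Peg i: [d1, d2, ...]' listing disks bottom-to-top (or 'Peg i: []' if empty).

Answer: Peg 0: [6, 5, 1]
Peg 1: [4, 2]
Peg 2: [3]

Derivation:
After move 1 (1->0):
Peg 0: [6, 5, 2, 1]
Peg 1: [4]
Peg 2: [3]

After move 2 (0->1):
Peg 0: [6, 5, 2]
Peg 1: [4, 1]
Peg 2: [3]

After move 3 (1->2):
Peg 0: [6, 5, 2]
Peg 1: [4]
Peg 2: [3, 1]

After move 4 (0->1):
Peg 0: [6, 5]
Peg 1: [4, 2]
Peg 2: [3, 1]

After move 5 (2->1):
Peg 0: [6, 5]
Peg 1: [4, 2, 1]
Peg 2: [3]

After move 6 (1->0):
Peg 0: [6, 5, 1]
Peg 1: [4, 2]
Peg 2: [3]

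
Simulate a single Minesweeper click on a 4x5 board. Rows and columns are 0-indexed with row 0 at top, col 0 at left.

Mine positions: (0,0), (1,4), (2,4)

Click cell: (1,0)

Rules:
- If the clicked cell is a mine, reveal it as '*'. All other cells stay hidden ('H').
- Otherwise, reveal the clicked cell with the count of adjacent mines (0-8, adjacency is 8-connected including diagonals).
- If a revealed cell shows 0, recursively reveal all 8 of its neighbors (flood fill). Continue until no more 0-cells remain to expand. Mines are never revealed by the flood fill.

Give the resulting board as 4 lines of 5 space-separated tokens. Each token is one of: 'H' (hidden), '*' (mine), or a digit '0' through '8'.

H H H H H
1 H H H H
H H H H H
H H H H H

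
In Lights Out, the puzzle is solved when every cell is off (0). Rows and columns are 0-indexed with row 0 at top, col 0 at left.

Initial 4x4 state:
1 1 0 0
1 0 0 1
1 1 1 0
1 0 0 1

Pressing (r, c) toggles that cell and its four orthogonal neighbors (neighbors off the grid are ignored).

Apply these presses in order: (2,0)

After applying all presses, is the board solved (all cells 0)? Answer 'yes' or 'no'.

After press 1 at (2,0):
1 1 0 0
0 0 0 1
0 0 1 0
0 0 0 1

Lights still on: 5

Answer: no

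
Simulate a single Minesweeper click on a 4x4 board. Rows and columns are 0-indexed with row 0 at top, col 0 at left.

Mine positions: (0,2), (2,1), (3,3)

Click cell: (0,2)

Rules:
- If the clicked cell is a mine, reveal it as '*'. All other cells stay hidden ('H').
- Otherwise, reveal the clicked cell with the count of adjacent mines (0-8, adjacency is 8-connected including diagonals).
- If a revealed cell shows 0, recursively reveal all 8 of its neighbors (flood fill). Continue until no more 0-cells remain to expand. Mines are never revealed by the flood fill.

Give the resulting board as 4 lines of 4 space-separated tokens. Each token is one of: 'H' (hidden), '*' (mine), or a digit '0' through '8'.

H H * H
H H H H
H H H H
H H H H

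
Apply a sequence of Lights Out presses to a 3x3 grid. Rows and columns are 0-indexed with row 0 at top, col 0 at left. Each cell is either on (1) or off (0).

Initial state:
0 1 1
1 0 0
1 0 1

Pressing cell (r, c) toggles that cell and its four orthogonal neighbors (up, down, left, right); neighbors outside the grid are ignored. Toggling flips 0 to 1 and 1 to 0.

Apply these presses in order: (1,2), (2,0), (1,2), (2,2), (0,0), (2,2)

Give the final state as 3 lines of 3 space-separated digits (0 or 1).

After press 1 at (1,2):
0 1 0
1 1 1
1 0 0

After press 2 at (2,0):
0 1 0
0 1 1
0 1 0

After press 3 at (1,2):
0 1 1
0 0 0
0 1 1

After press 4 at (2,2):
0 1 1
0 0 1
0 0 0

After press 5 at (0,0):
1 0 1
1 0 1
0 0 0

After press 6 at (2,2):
1 0 1
1 0 0
0 1 1

Answer: 1 0 1
1 0 0
0 1 1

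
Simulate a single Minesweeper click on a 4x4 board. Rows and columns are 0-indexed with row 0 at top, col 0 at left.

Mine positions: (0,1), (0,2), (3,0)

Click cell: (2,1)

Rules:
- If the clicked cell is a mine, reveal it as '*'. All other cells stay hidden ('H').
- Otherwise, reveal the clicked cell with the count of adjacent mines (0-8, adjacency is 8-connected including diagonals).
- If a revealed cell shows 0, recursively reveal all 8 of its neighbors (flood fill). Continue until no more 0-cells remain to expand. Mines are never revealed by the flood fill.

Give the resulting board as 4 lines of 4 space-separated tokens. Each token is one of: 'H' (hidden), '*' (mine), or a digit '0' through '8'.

H H H H
H H H H
H 1 H H
H H H H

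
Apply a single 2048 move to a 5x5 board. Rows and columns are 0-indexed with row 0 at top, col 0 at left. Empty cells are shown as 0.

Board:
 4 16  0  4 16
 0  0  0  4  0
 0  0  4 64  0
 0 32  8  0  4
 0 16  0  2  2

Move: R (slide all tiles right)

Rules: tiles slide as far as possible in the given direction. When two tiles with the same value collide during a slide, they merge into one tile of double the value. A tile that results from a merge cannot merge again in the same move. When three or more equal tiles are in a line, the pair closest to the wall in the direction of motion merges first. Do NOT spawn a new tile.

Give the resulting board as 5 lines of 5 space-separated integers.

Slide right:
row 0: [4, 16, 0, 4, 16] -> [0, 4, 16, 4, 16]
row 1: [0, 0, 0, 4, 0] -> [0, 0, 0, 0, 4]
row 2: [0, 0, 4, 64, 0] -> [0, 0, 0, 4, 64]
row 3: [0, 32, 8, 0, 4] -> [0, 0, 32, 8, 4]
row 4: [0, 16, 0, 2, 2] -> [0, 0, 0, 16, 4]

Answer:  0  4 16  4 16
 0  0  0  0  4
 0  0  0  4 64
 0  0 32  8  4
 0  0  0 16  4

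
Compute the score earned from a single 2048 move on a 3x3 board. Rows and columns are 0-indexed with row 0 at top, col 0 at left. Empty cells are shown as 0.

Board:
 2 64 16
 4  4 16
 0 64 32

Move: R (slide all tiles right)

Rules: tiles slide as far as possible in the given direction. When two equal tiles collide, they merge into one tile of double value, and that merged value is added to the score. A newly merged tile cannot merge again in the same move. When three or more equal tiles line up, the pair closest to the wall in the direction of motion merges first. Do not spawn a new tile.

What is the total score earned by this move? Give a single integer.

Slide right:
row 0: [2, 64, 16] -> [2, 64, 16]  score +0 (running 0)
row 1: [4, 4, 16] -> [0, 8, 16]  score +8 (running 8)
row 2: [0, 64, 32] -> [0, 64, 32]  score +0 (running 8)
Board after move:
 2 64 16
 0  8 16
 0 64 32

Answer: 8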